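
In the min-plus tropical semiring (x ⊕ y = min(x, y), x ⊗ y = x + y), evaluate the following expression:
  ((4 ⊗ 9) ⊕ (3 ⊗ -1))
((4 ⊗ 9) ⊕ (3 ⊗ -1)) = 2

Expand innermost to outermost. Recall ⊕ takes the minimum of its arguments and ⊗ takes their sum. Working out the expression ((4 ⊗ 9) ⊕ (3 ⊗ -1)) gives 2.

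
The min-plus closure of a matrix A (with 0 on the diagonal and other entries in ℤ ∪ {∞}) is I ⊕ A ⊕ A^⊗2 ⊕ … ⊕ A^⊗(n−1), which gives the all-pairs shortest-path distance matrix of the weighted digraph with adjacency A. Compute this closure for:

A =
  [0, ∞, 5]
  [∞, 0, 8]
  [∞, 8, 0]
Closure =
  [0, 13, 5]
  [∞, 0, 8]
  [∞, 8, 0]

This is the Floyd-Warshall all-pairs shortest-path computation. For each intermediate vertex k = 0, 1, …, 2, update dist[i][j] ← min(dist[i][j], dist[i][k] + dist[k][j]). The final matrix gives, for each (i, j), the minimum total weight of any directed path from i to j (possibly empty when i = j).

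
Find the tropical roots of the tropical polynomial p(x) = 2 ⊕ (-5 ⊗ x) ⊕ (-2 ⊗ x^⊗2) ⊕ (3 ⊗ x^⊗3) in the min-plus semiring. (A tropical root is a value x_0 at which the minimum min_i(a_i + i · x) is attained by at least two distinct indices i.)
Roots: {-5, -3, 7}

Each tropical root is a break point of the lower envelope of the lines y = a_i + i · x (there are 4 lines, with slopes 0, 1, ..., 3). Only the lines that attain the minimum somewhere contribute to roots; other lines are dominated. Here the surviving (envelope) indices are i = 3, i = 2, i = 1, i = 0.
Intersections between consecutive envelope lines give the roots: for adjacent envelope indices i < j the intersection is x = (a_i − a_j) / (j − i). Reading off the sorted break points: {-5, -3, 7}.
Verification: at each break x_0, at least two indices attain the minimum of min_i(a_i + i · x_0).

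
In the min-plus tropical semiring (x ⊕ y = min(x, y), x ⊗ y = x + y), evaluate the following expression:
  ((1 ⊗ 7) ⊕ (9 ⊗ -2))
((1 ⊗ 7) ⊕ (9 ⊗ -2)) = 7

Expand innermost to outermost. Recall ⊕ takes the minimum of its arguments and ⊗ takes their sum. Working out the expression ((1 ⊗ 7) ⊕ (9 ⊗ -2)) gives 7.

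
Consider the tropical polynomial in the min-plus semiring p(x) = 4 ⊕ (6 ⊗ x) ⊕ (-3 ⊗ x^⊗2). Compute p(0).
p(0) = -3

A tropical monomial a ⊗ x^⊗i evaluates to a + i · x. Evaluating each term at x = 0:
  Term 0 contributes 4 + 0 · 0 = 4
  Term 1 contributes 6 + 1 · 0 = 6
  Term 2 contributes -3 + 2 · 0 = -3
p(0) = ⊕ of these = min[4, 6, -3] = -3.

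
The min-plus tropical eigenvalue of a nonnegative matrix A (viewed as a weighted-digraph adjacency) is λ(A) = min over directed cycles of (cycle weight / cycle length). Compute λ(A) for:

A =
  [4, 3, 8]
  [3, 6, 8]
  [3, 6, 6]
λ(A) = 3

Enumerate directed cycles and compute their means (weight / length). Sample:
  cycle 0 → 0: weight = 4, length = 1, mean = 4/1 ≈ 4.000
  cycle 1 → 1: weight = 6, length = 1, mean = 6/1 ≈ 6.000
  cycle 2 → 2: weight = 6, length = 1, mean = 6/1 ≈ 6.000
  cycle 0 → 1 → 0: weight = 6, length = 2, mean = 6/2 ≈ 3.000
  cycle 0 → 2 → 0: weight = 11, length = 2, mean = 11/2 ≈ 5.500
  cycle 1 → 0 → 1: weight = 6, length = 2, mean = 6/2 ≈ 3.000
Minimum mean = 3.000, attained e.g. along the cycle 0 → 1 → 0 with weight 6 and length 2. So λ(A) = 6/2 = 3.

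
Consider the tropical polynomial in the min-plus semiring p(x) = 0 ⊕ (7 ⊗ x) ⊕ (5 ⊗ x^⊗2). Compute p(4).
p(4) = 0

A tropical monomial a ⊗ x^⊗i evaluates to a + i · x. Evaluating each term at x = 4:
  Term 0 contributes 0 + 0 · 4 = 0
  Term 1 contributes 7 + 1 · 4 = 11
  Term 2 contributes 5 + 2 · 4 = 13
p(4) = ⊕ of these = min[0, 11, 13] = 0.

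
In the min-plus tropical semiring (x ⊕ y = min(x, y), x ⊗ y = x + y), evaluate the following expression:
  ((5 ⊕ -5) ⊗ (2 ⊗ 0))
((5 ⊕ -5) ⊗ (2 ⊗ 0)) = -3

Expand innermost to outermost. Recall ⊕ takes the minimum of its arguments and ⊗ takes their sum. Working out the expression ((5 ⊕ -5) ⊗ (2 ⊗ 0)) gives -3.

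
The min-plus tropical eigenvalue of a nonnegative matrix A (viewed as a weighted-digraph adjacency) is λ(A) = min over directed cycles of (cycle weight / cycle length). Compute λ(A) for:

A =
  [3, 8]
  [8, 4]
λ(A) = 3

Enumerate directed cycles and compute their means (weight / length). Sample:
  cycle 0 → 0: weight = 3, length = 1, mean = 3/1 ≈ 3.000
  cycle 1 → 1: weight = 4, length = 1, mean = 4/1 ≈ 4.000
  cycle 0 → 1 → 0: weight = 16, length = 2, mean = 16/2 ≈ 8.000
  cycle 1 → 0 → 1: weight = 16, length = 2, mean = 16/2 ≈ 8.000
Minimum mean = 3.000, attained e.g. along the cycle 0 → 0 with weight 3 and length 1. So λ(A) = 3/1 = 3.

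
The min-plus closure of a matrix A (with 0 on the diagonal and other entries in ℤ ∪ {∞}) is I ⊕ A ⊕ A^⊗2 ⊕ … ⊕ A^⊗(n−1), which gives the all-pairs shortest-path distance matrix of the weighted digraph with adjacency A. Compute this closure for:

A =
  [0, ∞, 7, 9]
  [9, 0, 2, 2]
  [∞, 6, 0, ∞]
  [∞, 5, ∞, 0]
Closure =
  [0, 13, 7, 9]
  [9, 0, 2, 2]
  [15, 6, 0, 8]
  [14, 5, 7, 0]

This is the Floyd-Warshall all-pairs shortest-path computation. For each intermediate vertex k = 0, 1, …, 3, update dist[i][j] ← min(dist[i][j], dist[i][k] + dist[k][j]). The final matrix gives, for each (i, j), the minimum total weight of any directed path from i to j (possibly empty when i = j).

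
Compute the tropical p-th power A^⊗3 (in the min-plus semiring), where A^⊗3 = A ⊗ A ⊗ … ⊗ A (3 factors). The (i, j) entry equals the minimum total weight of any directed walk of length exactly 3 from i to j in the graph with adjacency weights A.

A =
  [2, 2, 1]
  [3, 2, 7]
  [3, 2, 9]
A^⊗3 =
  [6, 5, 5]
  [7, 6, 6]
  [7, 6, 6]

Each entry (A^⊗3)_ij equals the minimum over all length-3 walks i = v_0 → v_1 → … → v_3 = j of Σ_t A[v_t][v_{t+1}]. For example, for (i, j) = (0, 2) we minimise over 9 possible intermediate vertex sequences; the minimum is 5, attained along the walk 0 → 0 → 0 → 2.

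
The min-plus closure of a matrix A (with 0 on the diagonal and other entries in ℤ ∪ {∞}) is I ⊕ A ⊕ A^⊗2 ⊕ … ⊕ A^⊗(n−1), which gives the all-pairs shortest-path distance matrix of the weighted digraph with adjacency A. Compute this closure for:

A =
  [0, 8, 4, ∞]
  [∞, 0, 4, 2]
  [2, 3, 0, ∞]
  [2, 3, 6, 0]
Closure =
  [0, 7, 4, 9]
  [4, 0, 4, 2]
  [2, 3, 0, 5]
  [2, 3, 6, 0]

This is the Floyd-Warshall all-pairs shortest-path computation. For each intermediate vertex k = 0, 1, …, 3, update dist[i][j] ← min(dist[i][j], dist[i][k] + dist[k][j]). The final matrix gives, for each (i, j), the minimum total weight of any directed path from i to j (possibly empty when i = j).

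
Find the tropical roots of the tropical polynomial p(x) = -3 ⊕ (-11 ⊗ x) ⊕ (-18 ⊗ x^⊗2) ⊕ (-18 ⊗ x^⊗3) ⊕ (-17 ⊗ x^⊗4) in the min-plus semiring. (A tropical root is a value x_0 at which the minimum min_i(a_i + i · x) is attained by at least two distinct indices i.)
Roots: {-1, 0, 7, 8}

Each tropical root is a break point of the lower envelope of the lines y = a_i + i · x (there are 5 lines, with slopes 0, 1, ..., 4). Only the lines that attain the minimum somewhere contribute to roots; other lines are dominated. Here the surviving (envelope) indices are i = 4, i = 3, i = 2, i = 1, i = 0.
Intersections between consecutive envelope lines give the roots: for adjacent envelope indices i < j the intersection is x = (a_i − a_j) / (j − i). Reading off the sorted break points: {-1, 0, 7, 8}.
Verification: at each break x_0, at least two indices attain the minimum of min_i(a_i + i · x_0).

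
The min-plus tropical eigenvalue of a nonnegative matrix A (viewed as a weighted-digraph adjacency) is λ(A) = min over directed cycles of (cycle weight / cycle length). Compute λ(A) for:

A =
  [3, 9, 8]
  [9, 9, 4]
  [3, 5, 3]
λ(A) = 3

Enumerate directed cycles and compute their means (weight / length). Sample:
  cycle 0 → 0: weight = 3, length = 1, mean = 3/1 ≈ 3.000
  cycle 1 → 1: weight = 9, length = 1, mean = 9/1 ≈ 9.000
  cycle 2 → 2: weight = 3, length = 1, mean = 3/1 ≈ 3.000
  cycle 0 → 1 → 0: weight = 18, length = 2, mean = 18/2 ≈ 9.000
  cycle 0 → 2 → 0: weight = 11, length = 2, mean = 11/2 ≈ 5.500
  cycle 1 → 0 → 1: weight = 18, length = 2, mean = 18/2 ≈ 9.000
Minimum mean = 3.000, attained e.g. along the cycle 0 → 0 with weight 3 and length 1. So λ(A) = 3/1 = 3.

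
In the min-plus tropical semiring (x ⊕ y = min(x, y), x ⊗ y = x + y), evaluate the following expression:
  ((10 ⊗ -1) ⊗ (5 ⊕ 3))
((10 ⊗ -1) ⊗ (5 ⊕ 3)) = 12

Expand innermost to outermost. Recall ⊕ takes the minimum of its arguments and ⊗ takes their sum. Working out the expression ((10 ⊗ -1) ⊗ (5 ⊕ 3)) gives 12.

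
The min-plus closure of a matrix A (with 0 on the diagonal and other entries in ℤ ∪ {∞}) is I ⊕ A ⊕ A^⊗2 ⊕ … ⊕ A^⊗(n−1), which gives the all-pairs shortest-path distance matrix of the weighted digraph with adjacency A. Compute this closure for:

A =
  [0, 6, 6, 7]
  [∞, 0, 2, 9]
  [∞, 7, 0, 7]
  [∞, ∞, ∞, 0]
Closure =
  [0, 6, 6, 7]
  [∞, 0, 2, 9]
  [∞, 7, 0, 7]
  [∞, ∞, ∞, 0]

This is the Floyd-Warshall all-pairs shortest-path computation. For each intermediate vertex k = 0, 1, …, 3, update dist[i][j] ← min(dist[i][j], dist[i][k] + dist[k][j]). The final matrix gives, for each (i, j), the minimum total weight of any directed path from i to j (possibly empty when i = j).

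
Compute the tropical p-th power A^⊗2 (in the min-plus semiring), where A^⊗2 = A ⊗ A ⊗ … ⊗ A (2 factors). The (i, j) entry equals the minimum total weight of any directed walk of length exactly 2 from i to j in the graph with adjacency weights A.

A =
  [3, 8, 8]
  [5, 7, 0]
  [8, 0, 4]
A^⊗2 =
  [6, 8, 8]
  [8, 0, 4]
  [5, 4, 0]

Each entry (A^⊗2)_ij equals the minimum over all length-2 walks i = v_0 → v_1 → … → v_2 = j of Σ_t A[v_t][v_{t+1}]. For example, for (i, j) = (0, 2) we minimise over 3 possible intermediate vertex sequences; the minimum is 8, attained along the walk 0 → 1 → 2.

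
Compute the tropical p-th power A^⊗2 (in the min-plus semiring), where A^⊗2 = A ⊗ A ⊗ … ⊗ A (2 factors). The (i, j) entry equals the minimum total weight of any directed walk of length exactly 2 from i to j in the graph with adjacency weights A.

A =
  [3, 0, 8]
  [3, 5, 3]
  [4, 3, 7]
A^⊗2 =
  [3, 3, 3]
  [6, 3, 8]
  [6, 4, 6]

Each entry (A^⊗2)_ij equals the minimum over all length-2 walks i = v_0 → v_1 → … → v_2 = j of Σ_t A[v_t][v_{t+1}]. For example, for (i, j) = (0, 2) we minimise over 3 possible intermediate vertex sequences; the minimum is 3, attained along the walk 0 → 1 → 2.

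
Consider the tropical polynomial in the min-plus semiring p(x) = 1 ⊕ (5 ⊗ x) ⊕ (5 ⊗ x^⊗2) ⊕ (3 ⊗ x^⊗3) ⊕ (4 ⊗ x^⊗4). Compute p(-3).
p(-3) = -8

A tropical monomial a ⊗ x^⊗i evaluates to a + i · x. Evaluating each term at x = -3:
  Term 0 contributes 1 + 0 · -3 = 1
  Term 1 contributes 5 + 1 · -3 = 2
  Term 2 contributes 5 + 2 · -3 = -1
  Term 3 contributes 3 + 3 · -3 = -6
  Term 4 contributes 4 + 4 · -3 = -8
p(-3) = ⊕ of these = min[1, 2, -1, -6, -8] = -8.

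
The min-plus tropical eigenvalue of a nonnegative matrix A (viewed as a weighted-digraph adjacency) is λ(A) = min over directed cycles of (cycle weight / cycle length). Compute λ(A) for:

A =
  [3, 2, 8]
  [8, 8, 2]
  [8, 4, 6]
λ(A) = 3

Enumerate directed cycles and compute their means (weight / length). Sample:
  cycle 0 → 0: weight = 3, length = 1, mean = 3/1 ≈ 3.000
  cycle 1 → 1: weight = 8, length = 1, mean = 8/1 ≈ 8.000
  cycle 2 → 2: weight = 6, length = 1, mean = 6/1 ≈ 6.000
  cycle 0 → 1 → 0: weight = 10, length = 2, mean = 10/2 ≈ 5.000
  cycle 0 → 2 → 0: weight = 16, length = 2, mean = 16/2 ≈ 8.000
  cycle 1 → 0 → 1: weight = 10, length = 2, mean = 10/2 ≈ 5.000
Minimum mean = 3.000, attained e.g. along the cycle 0 → 0 with weight 3 and length 1. So λ(A) = 3/1 = 3.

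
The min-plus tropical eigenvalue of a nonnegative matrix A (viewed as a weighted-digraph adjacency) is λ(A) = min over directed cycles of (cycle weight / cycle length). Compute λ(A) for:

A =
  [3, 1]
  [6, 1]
λ(A) = 1

Enumerate directed cycles and compute their means (weight / length). Sample:
  cycle 0 → 0: weight = 3, length = 1, mean = 3/1 ≈ 3.000
  cycle 1 → 1: weight = 1, length = 1, mean = 1/1 ≈ 1.000
  cycle 0 → 1 → 0: weight = 7, length = 2, mean = 7/2 ≈ 3.500
  cycle 1 → 0 → 1: weight = 7, length = 2, mean = 7/2 ≈ 3.500
Minimum mean = 1.000, attained e.g. along the cycle 1 → 1 with weight 1 and length 1. So λ(A) = 1/1 = 1.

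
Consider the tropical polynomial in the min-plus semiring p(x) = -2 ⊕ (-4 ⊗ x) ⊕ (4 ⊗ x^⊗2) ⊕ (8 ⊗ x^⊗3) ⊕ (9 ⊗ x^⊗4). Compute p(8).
p(8) = -2

A tropical monomial a ⊗ x^⊗i evaluates to a + i · x. Evaluating each term at x = 8:
  Term 0 contributes -2 + 0 · 8 = -2
  Term 1 contributes -4 + 1 · 8 = 4
  Term 2 contributes 4 + 2 · 8 = 20
  Term 3 contributes 8 + 3 · 8 = 32
  Term 4 contributes 9 + 4 · 8 = 41
p(8) = ⊕ of these = min[-2, 4, 20, 32, 41] = -2.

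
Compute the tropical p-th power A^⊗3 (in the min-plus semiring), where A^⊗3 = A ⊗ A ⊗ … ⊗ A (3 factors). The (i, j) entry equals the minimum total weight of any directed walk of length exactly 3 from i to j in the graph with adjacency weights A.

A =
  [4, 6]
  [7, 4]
A^⊗3 =
  [12, 14]
  [15, 12]

Each entry (A^⊗3)_ij equals the minimum over all length-3 walks i = v_0 → v_1 → … → v_3 = j of Σ_t A[v_t][v_{t+1}]. For example, for (i, j) = (0, 1) we minimise over 4 possible intermediate vertex sequences; the minimum is 14, attained along the walk 0 → 0 → 0 → 1.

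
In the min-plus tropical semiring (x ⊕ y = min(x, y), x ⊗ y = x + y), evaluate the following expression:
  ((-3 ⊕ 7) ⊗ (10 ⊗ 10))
((-3 ⊕ 7) ⊗ (10 ⊗ 10)) = 17

Expand innermost to outermost. Recall ⊕ takes the minimum of its arguments and ⊗ takes their sum. Working out the expression ((-3 ⊕ 7) ⊗ (10 ⊗ 10)) gives 17.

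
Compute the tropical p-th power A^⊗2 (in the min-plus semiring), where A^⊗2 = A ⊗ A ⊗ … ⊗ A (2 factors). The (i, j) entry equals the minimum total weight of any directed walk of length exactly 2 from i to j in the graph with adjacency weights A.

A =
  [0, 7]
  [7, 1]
A^⊗2 =
  [0, 7]
  [7, 2]

Each entry (A^⊗2)_ij equals the minimum over all length-2 walks i = v_0 → v_1 → … → v_2 = j of Σ_t A[v_t][v_{t+1}]. For example, for (i, j) = (0, 1) we minimise over 2 possible intermediate vertex sequences; the minimum is 7, attained along the walk 0 → 0 → 1.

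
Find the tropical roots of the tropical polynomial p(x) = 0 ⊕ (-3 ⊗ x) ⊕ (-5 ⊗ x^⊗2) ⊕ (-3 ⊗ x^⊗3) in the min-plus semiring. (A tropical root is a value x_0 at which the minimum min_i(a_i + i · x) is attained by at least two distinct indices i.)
Roots: {-2, 2, 3}

Each tropical root is a break point of the lower envelope of the lines y = a_i + i · x (there are 4 lines, with slopes 0, 1, ..., 3). Only the lines that attain the minimum somewhere contribute to roots; other lines are dominated. Here the surviving (envelope) indices are i = 3, i = 2, i = 1, i = 0.
Intersections between consecutive envelope lines give the roots: for adjacent envelope indices i < j the intersection is x = (a_i − a_j) / (j − i). Reading off the sorted break points: {-2, 2, 3}.
Verification: at each break x_0, at least two indices attain the minimum of min_i(a_i + i · x_0).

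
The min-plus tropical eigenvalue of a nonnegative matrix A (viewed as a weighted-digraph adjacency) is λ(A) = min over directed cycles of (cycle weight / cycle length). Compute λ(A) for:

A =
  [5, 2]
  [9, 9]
λ(A) = 5

Enumerate directed cycles and compute their means (weight / length). Sample:
  cycle 0 → 0: weight = 5, length = 1, mean = 5/1 ≈ 5.000
  cycle 1 → 1: weight = 9, length = 1, mean = 9/1 ≈ 9.000
  cycle 0 → 1 → 0: weight = 11, length = 2, mean = 11/2 ≈ 5.500
  cycle 1 → 0 → 1: weight = 11, length = 2, mean = 11/2 ≈ 5.500
Minimum mean = 5.000, attained e.g. along the cycle 0 → 0 with weight 5 and length 1. So λ(A) = 5/1 = 5.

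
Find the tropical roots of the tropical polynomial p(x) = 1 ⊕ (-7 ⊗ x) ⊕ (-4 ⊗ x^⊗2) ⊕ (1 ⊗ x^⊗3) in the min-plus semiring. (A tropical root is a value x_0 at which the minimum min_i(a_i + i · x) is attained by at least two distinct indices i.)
Roots: {-5, -3, 8}

Each tropical root is a break point of the lower envelope of the lines y = a_i + i · x (there are 4 lines, with slopes 0, 1, ..., 3). Only the lines that attain the minimum somewhere contribute to roots; other lines are dominated. Here the surviving (envelope) indices are i = 3, i = 2, i = 1, i = 0.
Intersections between consecutive envelope lines give the roots: for adjacent envelope indices i < j the intersection is x = (a_i − a_j) / (j − i). Reading off the sorted break points: {-5, -3, 8}.
Verification: at each break x_0, at least two indices attain the minimum of min_i(a_i + i · x_0).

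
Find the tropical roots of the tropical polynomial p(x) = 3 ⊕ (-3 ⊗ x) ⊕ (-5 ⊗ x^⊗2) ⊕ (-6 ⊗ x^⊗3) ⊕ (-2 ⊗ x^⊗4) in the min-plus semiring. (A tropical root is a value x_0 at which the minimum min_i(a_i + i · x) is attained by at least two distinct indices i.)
Roots: {-4, 1, 2, 6}

Each tropical root is a break point of the lower envelope of the lines y = a_i + i · x (there are 5 lines, with slopes 0, 1, ..., 4). Only the lines that attain the minimum somewhere contribute to roots; other lines are dominated. Here the surviving (envelope) indices are i = 4, i = 3, i = 2, i = 1, i = 0.
Intersections between consecutive envelope lines give the roots: for adjacent envelope indices i < j the intersection is x = (a_i − a_j) / (j − i). Reading off the sorted break points: {-4, 1, 2, 6}.
Verification: at each break x_0, at least two indices attain the minimum of min_i(a_i + i · x_0).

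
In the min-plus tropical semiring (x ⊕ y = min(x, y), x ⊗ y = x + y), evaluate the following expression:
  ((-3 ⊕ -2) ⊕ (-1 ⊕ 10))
((-3 ⊕ -2) ⊕ (-1 ⊕ 10)) = -3

Expand innermost to outermost. Recall ⊕ takes the minimum of its arguments and ⊗ takes their sum. Working out the expression ((-3 ⊕ -2) ⊕ (-1 ⊕ 10)) gives -3.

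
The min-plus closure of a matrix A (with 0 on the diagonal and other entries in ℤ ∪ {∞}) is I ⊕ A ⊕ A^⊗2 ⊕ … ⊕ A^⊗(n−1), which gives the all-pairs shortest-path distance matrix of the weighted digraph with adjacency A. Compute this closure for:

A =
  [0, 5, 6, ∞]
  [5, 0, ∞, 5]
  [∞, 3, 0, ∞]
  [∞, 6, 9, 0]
Closure =
  [0, 5, 6, 10]
  [5, 0, 11, 5]
  [8, 3, 0, 8]
  [11, 6, 9, 0]

This is the Floyd-Warshall all-pairs shortest-path computation. For each intermediate vertex k = 0, 1, …, 3, update dist[i][j] ← min(dist[i][j], dist[i][k] + dist[k][j]). The final matrix gives, for each (i, j), the minimum total weight of any directed path from i to j (possibly empty when i = j).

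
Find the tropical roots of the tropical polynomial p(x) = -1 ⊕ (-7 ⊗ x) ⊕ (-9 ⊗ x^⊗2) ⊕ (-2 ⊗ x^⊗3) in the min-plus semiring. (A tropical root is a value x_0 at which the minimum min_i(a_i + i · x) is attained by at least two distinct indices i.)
Roots: {-7, 2, 6}

Each tropical root is a break point of the lower envelope of the lines y = a_i + i · x (there are 4 lines, with slopes 0, 1, ..., 3). Only the lines that attain the minimum somewhere contribute to roots; other lines are dominated. Here the surviving (envelope) indices are i = 3, i = 2, i = 1, i = 0.
Intersections between consecutive envelope lines give the roots: for adjacent envelope indices i < j the intersection is x = (a_i − a_j) / (j − i). Reading off the sorted break points: {-7, 2, 6}.
Verification: at each break x_0, at least two indices attain the minimum of min_i(a_i + i · x_0).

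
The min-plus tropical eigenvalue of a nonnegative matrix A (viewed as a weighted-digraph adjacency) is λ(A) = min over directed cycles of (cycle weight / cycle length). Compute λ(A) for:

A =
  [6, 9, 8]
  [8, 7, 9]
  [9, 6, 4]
λ(A) = 4

Enumerate directed cycles and compute their means (weight / length). Sample:
  cycle 0 → 0: weight = 6, length = 1, mean = 6/1 ≈ 6.000
  cycle 1 → 1: weight = 7, length = 1, mean = 7/1 ≈ 7.000
  cycle 2 → 2: weight = 4, length = 1, mean = 4/1 ≈ 4.000
  cycle 0 → 1 → 0: weight = 17, length = 2, mean = 17/2 ≈ 8.500
  cycle 0 → 2 → 0: weight = 17, length = 2, mean = 17/2 ≈ 8.500
  cycle 1 → 0 → 1: weight = 17, length = 2, mean = 17/2 ≈ 8.500
Minimum mean = 4.000, attained e.g. along the cycle 2 → 2 with weight 4 and length 1. So λ(A) = 4/1 = 4.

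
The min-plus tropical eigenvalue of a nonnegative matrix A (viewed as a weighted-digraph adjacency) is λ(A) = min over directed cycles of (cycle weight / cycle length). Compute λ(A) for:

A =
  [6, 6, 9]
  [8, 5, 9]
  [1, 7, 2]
λ(A) = 2

Enumerate directed cycles and compute their means (weight / length). Sample:
  cycle 0 → 0: weight = 6, length = 1, mean = 6/1 ≈ 6.000
  cycle 1 → 1: weight = 5, length = 1, mean = 5/1 ≈ 5.000
  cycle 2 → 2: weight = 2, length = 1, mean = 2/1 ≈ 2.000
  cycle 0 → 1 → 0: weight = 14, length = 2, mean = 14/2 ≈ 7.000
  cycle 0 → 2 → 0: weight = 10, length = 2, mean = 10/2 ≈ 5.000
  cycle 1 → 0 → 1: weight = 14, length = 2, mean = 14/2 ≈ 7.000
Minimum mean = 2.000, attained e.g. along the cycle 2 → 2 with weight 2 and length 1. So λ(A) = 2/1 = 2.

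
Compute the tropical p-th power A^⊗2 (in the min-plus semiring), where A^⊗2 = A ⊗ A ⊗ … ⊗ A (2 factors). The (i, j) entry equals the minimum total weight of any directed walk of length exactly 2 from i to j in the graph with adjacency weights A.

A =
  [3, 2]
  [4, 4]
A^⊗2 =
  [6, 5]
  [7, 6]

Each entry (A^⊗2)_ij equals the minimum over all length-2 walks i = v_0 → v_1 → … → v_2 = j of Σ_t A[v_t][v_{t+1}]. For example, for (i, j) = (0, 1) we minimise over 2 possible intermediate vertex sequences; the minimum is 5, attained along the walk 0 → 0 → 1.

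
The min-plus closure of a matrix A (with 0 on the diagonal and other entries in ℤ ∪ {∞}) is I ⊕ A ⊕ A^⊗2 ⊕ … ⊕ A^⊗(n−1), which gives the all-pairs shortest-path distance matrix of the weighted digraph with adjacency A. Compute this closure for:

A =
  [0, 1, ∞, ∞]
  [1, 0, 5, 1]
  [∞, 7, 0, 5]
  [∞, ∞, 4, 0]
Closure =
  [0, 1, 6, 2]
  [1, 0, 5, 1]
  [8, 7, 0, 5]
  [12, 11, 4, 0]

This is the Floyd-Warshall all-pairs shortest-path computation. For each intermediate vertex k = 0, 1, …, 3, update dist[i][j] ← min(dist[i][j], dist[i][k] + dist[k][j]). The final matrix gives, for each (i, j), the minimum total weight of any directed path from i to j (possibly empty when i = j).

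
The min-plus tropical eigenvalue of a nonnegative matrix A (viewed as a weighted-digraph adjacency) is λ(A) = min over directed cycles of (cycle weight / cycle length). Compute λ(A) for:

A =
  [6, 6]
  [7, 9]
λ(A) = 6

Enumerate directed cycles and compute their means (weight / length). Sample:
  cycle 0 → 0: weight = 6, length = 1, mean = 6/1 ≈ 6.000
  cycle 1 → 1: weight = 9, length = 1, mean = 9/1 ≈ 9.000
  cycle 0 → 1 → 0: weight = 13, length = 2, mean = 13/2 ≈ 6.500
  cycle 1 → 0 → 1: weight = 13, length = 2, mean = 13/2 ≈ 6.500
Minimum mean = 6.000, attained e.g. along the cycle 0 → 0 with weight 6 and length 1. So λ(A) = 6/1 = 6.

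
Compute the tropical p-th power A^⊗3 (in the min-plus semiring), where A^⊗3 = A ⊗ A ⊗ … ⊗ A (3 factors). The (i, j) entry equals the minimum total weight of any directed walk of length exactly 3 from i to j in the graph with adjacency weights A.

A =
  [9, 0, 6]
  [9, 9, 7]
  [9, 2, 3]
A^⊗3 =
  [16, 9, 10]
  [18, 12, 13]
  [14, 8, 9]

Each entry (A^⊗3)_ij equals the minimum over all length-3 walks i = v_0 → v_1 → … → v_3 = j of Σ_t A[v_t][v_{t+1}]. For example, for (i, j) = (0, 2) we minimise over 9 possible intermediate vertex sequences; the minimum is 10, attained along the walk 0 → 1 → 2 → 2.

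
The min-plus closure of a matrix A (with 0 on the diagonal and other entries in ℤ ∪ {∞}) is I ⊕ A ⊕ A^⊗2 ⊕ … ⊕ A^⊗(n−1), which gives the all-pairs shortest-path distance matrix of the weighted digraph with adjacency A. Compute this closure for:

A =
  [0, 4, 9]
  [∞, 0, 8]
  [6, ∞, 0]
Closure =
  [0, 4, 9]
  [14, 0, 8]
  [6, 10, 0]

This is the Floyd-Warshall all-pairs shortest-path computation. For each intermediate vertex k = 0, 1, …, 2, update dist[i][j] ← min(dist[i][j], dist[i][k] + dist[k][j]). The final matrix gives, for each (i, j), the minimum total weight of any directed path from i to j (possibly empty when i = j).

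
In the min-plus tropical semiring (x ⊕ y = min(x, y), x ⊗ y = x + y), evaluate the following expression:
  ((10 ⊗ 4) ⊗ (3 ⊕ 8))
((10 ⊗ 4) ⊗ (3 ⊕ 8)) = 17

Expand innermost to outermost. Recall ⊕ takes the minimum of its arguments and ⊗ takes their sum. Working out the expression ((10 ⊗ 4) ⊗ (3 ⊕ 8)) gives 17.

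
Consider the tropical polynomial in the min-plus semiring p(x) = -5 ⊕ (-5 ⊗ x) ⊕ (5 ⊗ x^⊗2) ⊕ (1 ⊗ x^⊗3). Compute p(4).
p(4) = -5

A tropical monomial a ⊗ x^⊗i evaluates to a + i · x. Evaluating each term at x = 4:
  Term 0 contributes -5 + 0 · 4 = -5
  Term 1 contributes -5 + 1 · 4 = -1
  Term 2 contributes 5 + 2 · 4 = 13
  Term 3 contributes 1 + 3 · 4 = 13
p(4) = ⊕ of these = min[-5, -1, 13, 13] = -5.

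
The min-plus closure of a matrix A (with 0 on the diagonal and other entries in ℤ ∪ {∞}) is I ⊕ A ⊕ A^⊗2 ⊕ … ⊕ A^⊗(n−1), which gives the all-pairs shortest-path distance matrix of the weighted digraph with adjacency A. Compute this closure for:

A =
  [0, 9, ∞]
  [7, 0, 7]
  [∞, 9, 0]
Closure =
  [0, 9, 16]
  [7, 0, 7]
  [16, 9, 0]

This is the Floyd-Warshall all-pairs shortest-path computation. For each intermediate vertex k = 0, 1, …, 2, update dist[i][j] ← min(dist[i][j], dist[i][k] + dist[k][j]). The final matrix gives, for each (i, j), the minimum total weight of any directed path from i to j (possibly empty when i = j).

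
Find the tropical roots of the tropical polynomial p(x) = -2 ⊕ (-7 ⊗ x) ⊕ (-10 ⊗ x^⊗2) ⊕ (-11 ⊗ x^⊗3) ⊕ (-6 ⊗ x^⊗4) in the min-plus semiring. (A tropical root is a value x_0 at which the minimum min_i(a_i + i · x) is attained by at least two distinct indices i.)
Roots: {-5, 1, 3, 5}

Each tropical root is a break point of the lower envelope of the lines y = a_i + i · x (there are 5 lines, with slopes 0, 1, ..., 4). Only the lines that attain the minimum somewhere contribute to roots; other lines are dominated. Here the surviving (envelope) indices are i = 4, i = 3, i = 2, i = 1, i = 0.
Intersections between consecutive envelope lines give the roots: for adjacent envelope indices i < j the intersection is x = (a_i − a_j) / (j − i). Reading off the sorted break points: {-5, 1, 3, 5}.
Verification: at each break x_0, at least two indices attain the minimum of min_i(a_i + i · x_0).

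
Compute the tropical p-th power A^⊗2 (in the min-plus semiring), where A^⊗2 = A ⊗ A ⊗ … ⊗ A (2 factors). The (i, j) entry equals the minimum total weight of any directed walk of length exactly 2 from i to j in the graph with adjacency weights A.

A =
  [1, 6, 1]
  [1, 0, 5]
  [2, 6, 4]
A^⊗2 =
  [2, 6, 2]
  [1, 0, 2]
  [3, 6, 3]

Each entry (A^⊗2)_ij equals the minimum over all length-2 walks i = v_0 → v_1 → … → v_2 = j of Σ_t A[v_t][v_{t+1}]. For example, for (i, j) = (0, 2) we minimise over 3 possible intermediate vertex sequences; the minimum is 2, attained along the walk 0 → 0 → 2.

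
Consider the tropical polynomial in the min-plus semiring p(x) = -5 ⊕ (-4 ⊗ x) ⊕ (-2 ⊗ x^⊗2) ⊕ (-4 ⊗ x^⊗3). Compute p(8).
p(8) = -5

A tropical monomial a ⊗ x^⊗i evaluates to a + i · x. Evaluating each term at x = 8:
  Term 0 contributes -5 + 0 · 8 = -5
  Term 1 contributes -4 + 1 · 8 = 4
  Term 2 contributes -2 + 2 · 8 = 14
  Term 3 contributes -4 + 3 · 8 = 20
p(8) = ⊕ of these = min[-5, 4, 14, 20] = -5.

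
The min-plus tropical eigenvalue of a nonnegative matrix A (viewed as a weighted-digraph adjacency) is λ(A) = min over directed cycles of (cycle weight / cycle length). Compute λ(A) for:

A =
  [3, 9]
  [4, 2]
λ(A) = 2

Enumerate directed cycles and compute their means (weight / length). Sample:
  cycle 0 → 0: weight = 3, length = 1, mean = 3/1 ≈ 3.000
  cycle 1 → 1: weight = 2, length = 1, mean = 2/1 ≈ 2.000
  cycle 0 → 1 → 0: weight = 13, length = 2, mean = 13/2 ≈ 6.500
  cycle 1 → 0 → 1: weight = 13, length = 2, mean = 13/2 ≈ 6.500
Minimum mean = 2.000, attained e.g. along the cycle 1 → 1 with weight 2 and length 1. So λ(A) = 2/1 = 2.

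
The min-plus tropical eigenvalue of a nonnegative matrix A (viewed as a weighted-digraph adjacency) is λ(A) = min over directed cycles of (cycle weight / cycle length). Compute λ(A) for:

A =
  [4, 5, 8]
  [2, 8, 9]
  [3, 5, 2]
λ(A) = 2

Enumerate directed cycles and compute their means (weight / length). Sample:
  cycle 0 → 0: weight = 4, length = 1, mean = 4/1 ≈ 4.000
  cycle 1 → 1: weight = 8, length = 1, mean = 8/1 ≈ 8.000
  cycle 2 → 2: weight = 2, length = 1, mean = 2/1 ≈ 2.000
  cycle 0 → 1 → 0: weight = 7, length = 2, mean = 7/2 ≈ 3.500
  cycle 0 → 2 → 0: weight = 11, length = 2, mean = 11/2 ≈ 5.500
  cycle 1 → 0 → 1: weight = 7, length = 2, mean = 7/2 ≈ 3.500
Minimum mean = 2.000, attained e.g. along the cycle 2 → 2 with weight 2 and length 1. So λ(A) = 2/1 = 2.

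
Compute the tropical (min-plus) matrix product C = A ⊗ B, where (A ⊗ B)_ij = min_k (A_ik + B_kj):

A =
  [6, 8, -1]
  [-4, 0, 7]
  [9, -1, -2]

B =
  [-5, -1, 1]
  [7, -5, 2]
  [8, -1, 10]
A ⊗ B =
  [1, -2, 7]
  [-9, -5, -3]
  [4, -6, 1]

Apply the min-plus product entry-by-entry:
  C[0][0] = min over k of (A[0][0] + B[0][0] = 6 + -5 = 1, A[0][1] + B[1][0] = 8 + 7 = 15, A[0][2] + B[2][0] = -1 + 8 = 7) = 1 (attained at k = 0)
  C[0][1] = min over k of (A[0][0] + B[0][1] = 6 + -1 = 5, A[0][1] + B[1][1] = 8 + -5 = 3, A[0][2] + B[2][1] = -1 + -1 = -2) = -2 (attained at k = 2)
  C[0][2] = min over k of (A[0][0] + B[0][2] = 6 + 1 = 7, A[0][1] + B[1][2] = 8 + 2 = 10, A[0][2] + B[2][2] = -1 + 10 = 9) = 7 (attained at k = 0)
  C[1][0] = min over k of (A[1][0] + B[0][0] = -4 + -5 = -9, A[1][1] + B[1][0] = 0 + 7 = 7, A[1][2] + B[2][0] = 7 + 8 = 15) = -9 (attained at k = 0)
  C[1][1] = min over k of (A[1][0] + B[0][1] = -4 + -1 = -5, A[1][1] + B[1][1] = 0 + -5 = -5, A[1][2] + B[2][1] = 7 + -1 = 6) = -5 (attained at k = 0)
  C[1][2] = min over k of (A[1][0] + B[0][2] = -4 + 1 = -3, A[1][1] + B[1][2] = 0 + 2 = 2, A[1][2] + B[2][2] = 7 + 10 = 17) = -3 (attained at k = 0)
  C[2][0] = min over k of (A[2][0] + B[0][0] = 9 + -5 = 4, A[2][1] + B[1][0] = -1 + 7 = 6, A[2][2] + B[2][0] = -2 + 8 = 6) = 4 (attained at k = 0)
  C[2][1] = min over k of (A[2][0] + B[0][1] = 9 + -1 = 8, A[2][1] + B[1][1] = -1 + -5 = -6, A[2][2] + B[2][1] = -2 + -1 = -3) = -6 (attained at k = 1)
  C[2][2] = min over k of (A[2][0] + B[0][2] = 9 + 1 = 10, A[2][1] + B[1][2] = -1 + 2 = 1, A[2][2] + B[2][2] = -2 + 10 = 8) = 1 (attained at k = 1)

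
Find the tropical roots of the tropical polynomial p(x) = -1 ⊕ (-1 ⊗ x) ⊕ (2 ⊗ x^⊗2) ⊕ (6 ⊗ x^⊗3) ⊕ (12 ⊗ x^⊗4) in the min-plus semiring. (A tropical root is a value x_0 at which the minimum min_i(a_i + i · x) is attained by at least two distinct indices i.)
Roots: {-6, -4, -3, 0}

Each tropical root is a break point of the lower envelope of the lines y = a_i + i · x (there are 5 lines, with slopes 0, 1, ..., 4). Only the lines that attain the minimum somewhere contribute to roots; other lines are dominated. Here the surviving (envelope) indices are i = 4, i = 3, i = 2, i = 1, i = 0.
Intersections between consecutive envelope lines give the roots: for adjacent envelope indices i < j the intersection is x = (a_i − a_j) / (j − i). Reading off the sorted break points: {-6, -4, -3, 0}.
Verification: at each break x_0, at least two indices attain the minimum of min_i(a_i + i · x_0).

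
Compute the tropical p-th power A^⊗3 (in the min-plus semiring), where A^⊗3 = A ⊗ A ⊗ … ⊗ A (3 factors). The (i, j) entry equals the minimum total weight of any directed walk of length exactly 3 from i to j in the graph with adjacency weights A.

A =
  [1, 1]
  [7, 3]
A^⊗3 =
  [3, 3]
  [9, 9]

Each entry (A^⊗3)_ij equals the minimum over all length-3 walks i = v_0 → v_1 → … → v_3 = j of Σ_t A[v_t][v_{t+1}]. For example, for (i, j) = (0, 1) we minimise over 4 possible intermediate vertex sequences; the minimum is 3, attained along the walk 0 → 0 → 0 → 1.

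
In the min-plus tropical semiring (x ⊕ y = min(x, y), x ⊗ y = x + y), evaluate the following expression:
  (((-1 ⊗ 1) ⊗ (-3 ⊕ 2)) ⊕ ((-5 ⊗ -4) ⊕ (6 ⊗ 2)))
(((-1 ⊗ 1) ⊗ (-3 ⊕ 2)) ⊕ ((-5 ⊗ -4) ⊕ (6 ⊗ 2))) = -9

Expand innermost to outermost. Recall ⊕ takes the minimum of its arguments and ⊗ takes their sum. Working out the expression (((-1 ⊗ 1) ⊗ (-3 ⊕ 2)) ⊕ ((-5 ⊗ -4) ⊕ (6 ⊗ 2))) gives -9.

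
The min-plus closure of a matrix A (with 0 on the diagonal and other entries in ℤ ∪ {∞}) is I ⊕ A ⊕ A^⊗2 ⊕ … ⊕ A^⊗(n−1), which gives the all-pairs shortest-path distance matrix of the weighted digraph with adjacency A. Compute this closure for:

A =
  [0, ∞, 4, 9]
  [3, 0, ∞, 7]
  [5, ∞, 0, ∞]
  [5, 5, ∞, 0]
Closure =
  [0, 14, 4, 9]
  [3, 0, 7, 7]
  [5, 19, 0, 14]
  [5, 5, 9, 0]

This is the Floyd-Warshall all-pairs shortest-path computation. For each intermediate vertex k = 0, 1, …, 3, update dist[i][j] ← min(dist[i][j], dist[i][k] + dist[k][j]). The final matrix gives, for each (i, j), the minimum total weight of any directed path from i to j (possibly empty when i = j).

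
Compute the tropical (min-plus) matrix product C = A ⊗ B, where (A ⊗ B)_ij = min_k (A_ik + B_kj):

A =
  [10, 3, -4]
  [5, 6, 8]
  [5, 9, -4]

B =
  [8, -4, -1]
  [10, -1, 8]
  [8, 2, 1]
A ⊗ B =
  [4, -2, -3]
  [13, 1, 4]
  [4, -2, -3]

Apply the min-plus product entry-by-entry:
  C[0][0] = min over k of (A[0][0] + B[0][0] = 10 + 8 = 18, A[0][1] + B[1][0] = 3 + 10 = 13, A[0][2] + B[2][0] = -4 + 8 = 4) = 4 (attained at k = 2)
  C[0][1] = min over k of (A[0][0] + B[0][1] = 10 + -4 = 6, A[0][1] + B[1][1] = 3 + -1 = 2, A[0][2] + B[2][1] = -4 + 2 = -2) = -2 (attained at k = 2)
  C[0][2] = min over k of (A[0][0] + B[0][2] = 10 + -1 = 9, A[0][1] + B[1][2] = 3 + 8 = 11, A[0][2] + B[2][2] = -4 + 1 = -3) = -3 (attained at k = 2)
  C[1][0] = min over k of (A[1][0] + B[0][0] = 5 + 8 = 13, A[1][1] + B[1][0] = 6 + 10 = 16, A[1][2] + B[2][0] = 8 + 8 = 16) = 13 (attained at k = 0)
  C[1][1] = min over k of (A[1][0] + B[0][1] = 5 + -4 = 1, A[1][1] + B[1][1] = 6 + -1 = 5, A[1][2] + B[2][1] = 8 + 2 = 10) = 1 (attained at k = 0)
  C[1][2] = min over k of (A[1][0] + B[0][2] = 5 + -1 = 4, A[1][1] + B[1][2] = 6 + 8 = 14, A[1][2] + B[2][2] = 8 + 1 = 9) = 4 (attained at k = 0)
  C[2][0] = min over k of (A[2][0] + B[0][0] = 5 + 8 = 13, A[2][1] + B[1][0] = 9 + 10 = 19, A[2][2] + B[2][0] = -4 + 8 = 4) = 4 (attained at k = 2)
  C[2][1] = min over k of (A[2][0] + B[0][1] = 5 + -4 = 1, A[2][1] + B[1][1] = 9 + -1 = 8, A[2][2] + B[2][1] = -4 + 2 = -2) = -2 (attained at k = 2)
  C[2][2] = min over k of (A[2][0] + B[0][2] = 5 + -1 = 4, A[2][1] + B[1][2] = 9 + 8 = 17, A[2][2] + B[2][2] = -4 + 1 = -3) = -3 (attained at k = 2)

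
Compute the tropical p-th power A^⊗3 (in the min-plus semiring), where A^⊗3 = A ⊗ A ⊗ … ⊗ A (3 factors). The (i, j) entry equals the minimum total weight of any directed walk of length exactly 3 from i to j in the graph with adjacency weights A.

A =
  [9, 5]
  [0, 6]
A^⊗3 =
  [11, 10]
  [5, 11]

Each entry (A^⊗3)_ij equals the minimum over all length-3 walks i = v_0 → v_1 → … → v_3 = j of Σ_t A[v_t][v_{t+1}]. For example, for (i, j) = (0, 1) we minimise over 4 possible intermediate vertex sequences; the minimum is 10, attained along the walk 0 → 1 → 0 → 1.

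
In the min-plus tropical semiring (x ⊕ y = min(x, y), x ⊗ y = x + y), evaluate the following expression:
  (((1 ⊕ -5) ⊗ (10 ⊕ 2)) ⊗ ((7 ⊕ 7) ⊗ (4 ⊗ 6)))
(((1 ⊕ -5) ⊗ (10 ⊕ 2)) ⊗ ((7 ⊕ 7) ⊗ (4 ⊗ 6))) = 14

Expand innermost to outermost. Recall ⊕ takes the minimum of its arguments and ⊗ takes their sum. Working out the expression (((1 ⊕ -5) ⊗ (10 ⊕ 2)) ⊗ ((7 ⊕ 7) ⊗ (4 ⊗ 6))) gives 14.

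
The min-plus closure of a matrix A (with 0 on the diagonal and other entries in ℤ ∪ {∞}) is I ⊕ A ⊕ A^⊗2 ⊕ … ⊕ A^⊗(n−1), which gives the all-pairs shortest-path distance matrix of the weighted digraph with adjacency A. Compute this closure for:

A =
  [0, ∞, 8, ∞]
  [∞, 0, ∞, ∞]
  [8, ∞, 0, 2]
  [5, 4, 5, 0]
Closure =
  [0, 14, 8, 10]
  [∞, 0, ∞, ∞]
  [7, 6, 0, 2]
  [5, 4, 5, 0]

This is the Floyd-Warshall all-pairs shortest-path computation. For each intermediate vertex k = 0, 1, …, 3, update dist[i][j] ← min(dist[i][j], dist[i][k] + dist[k][j]). The final matrix gives, for each (i, j), the minimum total weight of any directed path from i to j (possibly empty when i = j).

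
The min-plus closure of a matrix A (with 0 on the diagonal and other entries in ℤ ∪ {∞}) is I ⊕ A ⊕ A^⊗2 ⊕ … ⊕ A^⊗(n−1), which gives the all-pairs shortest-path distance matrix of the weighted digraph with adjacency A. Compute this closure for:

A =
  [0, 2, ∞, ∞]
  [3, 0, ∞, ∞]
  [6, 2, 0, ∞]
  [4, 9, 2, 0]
Closure =
  [0, 2, ∞, ∞]
  [3, 0, ∞, ∞]
  [5, 2, 0, ∞]
  [4, 4, 2, 0]

This is the Floyd-Warshall all-pairs shortest-path computation. For each intermediate vertex k = 0, 1, …, 3, update dist[i][j] ← min(dist[i][j], dist[i][k] + dist[k][j]). The final matrix gives, for each (i, j), the minimum total weight of any directed path from i to j (possibly empty when i = j).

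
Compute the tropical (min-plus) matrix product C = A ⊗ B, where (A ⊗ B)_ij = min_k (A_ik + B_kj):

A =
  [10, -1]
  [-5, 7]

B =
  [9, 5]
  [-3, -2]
A ⊗ B =
  [-4, -3]
  [4, 0]

Apply the min-plus product entry-by-entry:
  C[0][0] = min over k of (A[0][0] + B[0][0] = 10 + 9 = 19, A[0][1] + B[1][0] = -1 + -3 = -4) = -4 (attained at k = 1)
  C[0][1] = min over k of (A[0][0] + B[0][1] = 10 + 5 = 15, A[0][1] + B[1][1] = -1 + -2 = -3) = -3 (attained at k = 1)
  C[1][0] = min over k of (A[1][0] + B[0][0] = -5 + 9 = 4, A[1][1] + B[1][0] = 7 + -3 = 4) = 4 (attained at k = 0)
  C[1][1] = min over k of (A[1][0] + B[0][1] = -5 + 5 = 0, A[1][1] + B[1][1] = 7 + -2 = 5) = 0 (attained at k = 0)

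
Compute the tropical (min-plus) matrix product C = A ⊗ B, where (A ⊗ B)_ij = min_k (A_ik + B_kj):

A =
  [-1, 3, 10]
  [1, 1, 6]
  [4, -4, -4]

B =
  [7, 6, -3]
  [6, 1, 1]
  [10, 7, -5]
A ⊗ B =
  [6, 4, -4]
  [7, 2, -2]
  [2, -3, -9]

Apply the min-plus product entry-by-entry:
  C[0][0] = min over k of (A[0][0] + B[0][0] = -1 + 7 = 6, A[0][1] + B[1][0] = 3 + 6 = 9, A[0][2] + B[2][0] = 10 + 10 = 20) = 6 (attained at k = 0)
  C[0][1] = min over k of (A[0][0] + B[0][1] = -1 + 6 = 5, A[0][1] + B[1][1] = 3 + 1 = 4, A[0][2] + B[2][1] = 10 + 7 = 17) = 4 (attained at k = 1)
  C[0][2] = min over k of (A[0][0] + B[0][2] = -1 + -3 = -4, A[0][1] + B[1][2] = 3 + 1 = 4, A[0][2] + B[2][2] = 10 + -5 = 5) = -4 (attained at k = 0)
  C[1][0] = min over k of (A[1][0] + B[0][0] = 1 + 7 = 8, A[1][1] + B[1][0] = 1 + 6 = 7, A[1][2] + B[2][0] = 6 + 10 = 16) = 7 (attained at k = 1)
  C[1][1] = min over k of (A[1][0] + B[0][1] = 1 + 6 = 7, A[1][1] + B[1][1] = 1 + 1 = 2, A[1][2] + B[2][1] = 6 + 7 = 13) = 2 (attained at k = 1)
  C[1][2] = min over k of (A[1][0] + B[0][2] = 1 + -3 = -2, A[1][1] + B[1][2] = 1 + 1 = 2, A[1][2] + B[2][2] = 6 + -5 = 1) = -2 (attained at k = 0)
  C[2][0] = min over k of (A[2][0] + B[0][0] = 4 + 7 = 11, A[2][1] + B[1][0] = -4 + 6 = 2, A[2][2] + B[2][0] = -4 + 10 = 6) = 2 (attained at k = 1)
  C[2][1] = min over k of (A[2][0] + B[0][1] = 4 + 6 = 10, A[2][1] + B[1][1] = -4 + 1 = -3, A[2][2] + B[2][1] = -4 + 7 = 3) = -3 (attained at k = 1)
  C[2][2] = min over k of (A[2][0] + B[0][2] = 4 + -3 = 1, A[2][1] + B[1][2] = -4 + 1 = -3, A[2][2] + B[2][2] = -4 + -5 = -9) = -9 (attained at k = 2)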